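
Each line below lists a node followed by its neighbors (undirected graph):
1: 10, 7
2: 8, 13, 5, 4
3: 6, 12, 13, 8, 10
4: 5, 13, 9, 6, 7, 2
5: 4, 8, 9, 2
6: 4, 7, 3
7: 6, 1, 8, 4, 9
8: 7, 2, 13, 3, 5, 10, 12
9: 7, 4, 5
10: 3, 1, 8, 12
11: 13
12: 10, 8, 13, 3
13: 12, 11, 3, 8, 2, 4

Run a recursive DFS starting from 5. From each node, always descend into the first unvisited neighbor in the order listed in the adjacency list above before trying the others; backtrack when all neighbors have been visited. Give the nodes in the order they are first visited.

5 → 4 → 13 → 12 → 10 → 3 → 6 → 7 → 1 → 8 → 2 → 9 → 11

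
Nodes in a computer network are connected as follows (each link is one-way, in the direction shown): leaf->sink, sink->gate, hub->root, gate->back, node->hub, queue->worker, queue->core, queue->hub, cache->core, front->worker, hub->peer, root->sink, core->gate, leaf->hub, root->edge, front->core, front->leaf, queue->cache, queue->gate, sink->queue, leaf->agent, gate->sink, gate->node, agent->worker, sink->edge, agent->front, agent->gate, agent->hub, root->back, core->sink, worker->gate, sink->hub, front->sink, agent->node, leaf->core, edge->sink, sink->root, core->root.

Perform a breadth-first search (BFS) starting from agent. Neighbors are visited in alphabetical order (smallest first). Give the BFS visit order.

agent front gate hub node worker core leaf sink back peer root edge queue cache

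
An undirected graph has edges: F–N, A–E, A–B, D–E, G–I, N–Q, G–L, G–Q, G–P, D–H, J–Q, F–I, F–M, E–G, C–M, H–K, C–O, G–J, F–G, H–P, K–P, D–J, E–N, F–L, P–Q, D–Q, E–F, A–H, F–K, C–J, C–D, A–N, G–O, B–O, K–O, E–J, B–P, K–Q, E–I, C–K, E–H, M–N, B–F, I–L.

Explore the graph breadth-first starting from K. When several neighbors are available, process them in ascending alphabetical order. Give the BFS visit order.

Visit K; enqueue C, F, H, O, P, Q → queue [C, F, H, O, P, Q]
Visit C; enqueue D, J, M → queue [F, H, O, P, Q, D, J, M]
Visit F; enqueue B, E, G, I, L, N → queue [H, O, P, Q, D, J, M, B, E, G, I, L, N]
Visit H; enqueue A → queue [O, P, Q, D, J, M, B, E, G, I, L, N, A]
Visit O → queue [P, Q, D, J, M, B, E, G, I, L, N, A]
Visit P → queue [Q, D, J, M, B, E, G, I, L, N, A]
Visit Q → queue [D, J, M, B, E, G, I, L, N, A]
Visit D → queue [J, M, B, E, G, I, L, N, A]
Visit J → queue [M, B, E, G, I, L, N, A]
Visit M → queue [B, E, G, I, L, N, A]
Visit B → queue [E, G, I, L, N, A]
Visit E → queue [G, I, L, N, A]
Visit G → queue [I, L, N, A]
Visit I → queue [L, N, A]
Visit L → queue [N, A]
Visit N → queue [A]
Visit A → queue []

K, C, F, H, O, P, Q, D, J, M, B, E, G, I, L, N, A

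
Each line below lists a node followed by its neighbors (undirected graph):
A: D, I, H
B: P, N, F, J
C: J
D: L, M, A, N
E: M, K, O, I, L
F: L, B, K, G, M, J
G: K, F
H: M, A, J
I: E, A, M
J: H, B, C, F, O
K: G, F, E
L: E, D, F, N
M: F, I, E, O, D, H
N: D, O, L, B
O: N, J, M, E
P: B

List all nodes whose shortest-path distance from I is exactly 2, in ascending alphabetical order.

Level 0: I
Level 1: A, E, M
Level 2: D, F, H, K, L, O
Level 3: B, G, J, N
Level 4: C, P

D, F, H, K, L, O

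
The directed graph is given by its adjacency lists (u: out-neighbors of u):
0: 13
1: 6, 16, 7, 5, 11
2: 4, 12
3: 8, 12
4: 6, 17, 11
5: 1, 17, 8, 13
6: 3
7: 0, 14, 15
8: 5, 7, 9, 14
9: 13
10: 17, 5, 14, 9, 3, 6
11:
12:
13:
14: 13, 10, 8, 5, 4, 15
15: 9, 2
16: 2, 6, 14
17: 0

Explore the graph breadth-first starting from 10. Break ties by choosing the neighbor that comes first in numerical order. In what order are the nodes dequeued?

Visit 10; enqueue 3, 5, 6, 9, 14, 17 → queue [3, 5, 6, 9, 14, 17]
Visit 3; enqueue 8, 12 → queue [5, 6, 9, 14, 17, 8, 12]
Visit 5; enqueue 1, 13 → queue [6, 9, 14, 17, 8, 12, 1, 13]
Visit 6 → queue [9, 14, 17, 8, 12, 1, 13]
Visit 9 → queue [14, 17, 8, 12, 1, 13]
Visit 14; enqueue 4, 15 → queue [17, 8, 12, 1, 13, 4, 15]
Visit 17; enqueue 0 → queue [8, 12, 1, 13, 4, 15, 0]
Visit 8; enqueue 7 → queue [12, 1, 13, 4, 15, 0, 7]
Visit 12 → queue [1, 13, 4, 15, 0, 7]
Visit 1; enqueue 11, 16 → queue [13, 4, 15, 0, 7, 11, 16]
Visit 13 → queue [4, 15, 0, 7, 11, 16]
Visit 4 → queue [15, 0, 7, 11, 16]
Visit 15; enqueue 2 → queue [0, 7, 11, 16, 2]
Visit 0 → queue [7, 11, 16, 2]
Visit 7 → queue [11, 16, 2]
Visit 11 → queue [16, 2]
Visit 16 → queue [2]
Visit 2 → queue []

10 → 3 → 5 → 6 → 9 → 14 → 17 → 8 → 12 → 1 → 13 → 4 → 15 → 0 → 7 → 11 → 16 → 2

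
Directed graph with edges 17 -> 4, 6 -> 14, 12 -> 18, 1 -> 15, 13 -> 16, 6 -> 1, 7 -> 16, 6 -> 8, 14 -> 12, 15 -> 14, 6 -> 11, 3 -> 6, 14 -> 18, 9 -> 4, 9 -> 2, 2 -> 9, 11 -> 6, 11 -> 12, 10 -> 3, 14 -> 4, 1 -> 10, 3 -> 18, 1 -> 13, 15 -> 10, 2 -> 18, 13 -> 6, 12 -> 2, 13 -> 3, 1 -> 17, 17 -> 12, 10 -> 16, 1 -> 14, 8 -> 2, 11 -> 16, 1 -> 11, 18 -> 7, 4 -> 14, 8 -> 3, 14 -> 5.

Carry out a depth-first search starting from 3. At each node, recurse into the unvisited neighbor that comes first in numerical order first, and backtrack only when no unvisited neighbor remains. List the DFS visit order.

3 6 1 10 16 11 12 2 9 4 14 5 18 7 13 15 17 8

Visit 3
3 → 6
6 → 1
1 → 10
10 → 16
1 → 11
11 → 12
12 → 2
2 → 9
9 → 4
4 → 14
14 → 5
14 → 18
18 → 7
1 → 13
1 → 15
1 → 17
6 → 8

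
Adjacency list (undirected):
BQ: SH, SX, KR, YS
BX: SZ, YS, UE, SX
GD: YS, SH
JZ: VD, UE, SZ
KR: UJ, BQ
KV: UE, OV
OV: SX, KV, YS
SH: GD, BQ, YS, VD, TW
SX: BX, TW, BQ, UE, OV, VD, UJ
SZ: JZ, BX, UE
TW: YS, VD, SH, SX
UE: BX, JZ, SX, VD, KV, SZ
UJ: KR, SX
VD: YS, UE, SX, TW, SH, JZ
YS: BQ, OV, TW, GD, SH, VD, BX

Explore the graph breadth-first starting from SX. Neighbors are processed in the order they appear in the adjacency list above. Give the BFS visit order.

Visit SX; enqueue BX, TW, BQ, UE, OV, VD, UJ → queue [BX, TW, BQ, UE, OV, VD, UJ]
Visit BX; enqueue SZ, YS → queue [TW, BQ, UE, OV, VD, UJ, SZ, YS]
Visit TW; enqueue SH → queue [BQ, UE, OV, VD, UJ, SZ, YS, SH]
Visit BQ; enqueue KR → queue [UE, OV, VD, UJ, SZ, YS, SH, KR]
Visit UE; enqueue JZ, KV → queue [OV, VD, UJ, SZ, YS, SH, KR, JZ, KV]
Visit OV → queue [VD, UJ, SZ, YS, SH, KR, JZ, KV]
Visit VD → queue [UJ, SZ, YS, SH, KR, JZ, KV]
Visit UJ → queue [SZ, YS, SH, KR, JZ, KV]
Visit SZ → queue [YS, SH, KR, JZ, KV]
Visit YS; enqueue GD → queue [SH, KR, JZ, KV, GD]
Visit SH → queue [KR, JZ, KV, GD]
Visit KR → queue [JZ, KV, GD]
Visit JZ → queue [KV, GD]
Visit KV → queue [GD]
Visit GD → queue []

SX BX TW BQ UE OV VD UJ SZ YS SH KR JZ KV GD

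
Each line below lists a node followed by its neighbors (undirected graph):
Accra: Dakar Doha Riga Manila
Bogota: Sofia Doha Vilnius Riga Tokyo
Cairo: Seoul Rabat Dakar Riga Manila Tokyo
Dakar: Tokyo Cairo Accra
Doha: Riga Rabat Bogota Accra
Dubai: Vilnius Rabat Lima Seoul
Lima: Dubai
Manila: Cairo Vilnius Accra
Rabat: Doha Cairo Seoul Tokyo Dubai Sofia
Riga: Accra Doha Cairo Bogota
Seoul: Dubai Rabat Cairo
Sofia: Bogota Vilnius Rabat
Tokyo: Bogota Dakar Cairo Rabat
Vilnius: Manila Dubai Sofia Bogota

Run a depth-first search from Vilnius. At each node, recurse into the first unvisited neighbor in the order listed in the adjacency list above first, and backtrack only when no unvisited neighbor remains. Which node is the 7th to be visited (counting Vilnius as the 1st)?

Doha

Visit Vilnius
Vilnius → Manila
Manila → Cairo
Cairo → Seoul
Seoul → Dubai
Dubai → Rabat
Rabat → Doha
Doha → Riga
Riga → Accra
Accra → Dakar
Dakar → Tokyo
Tokyo → Bogota
Bogota → Sofia
Dubai → Lima

Visit order: Vilnius, Manila, Cairo, Seoul, Dubai, Rabat, Doha, Riga, Accra, Dakar, Tokyo, Bogota, Sofia, Lima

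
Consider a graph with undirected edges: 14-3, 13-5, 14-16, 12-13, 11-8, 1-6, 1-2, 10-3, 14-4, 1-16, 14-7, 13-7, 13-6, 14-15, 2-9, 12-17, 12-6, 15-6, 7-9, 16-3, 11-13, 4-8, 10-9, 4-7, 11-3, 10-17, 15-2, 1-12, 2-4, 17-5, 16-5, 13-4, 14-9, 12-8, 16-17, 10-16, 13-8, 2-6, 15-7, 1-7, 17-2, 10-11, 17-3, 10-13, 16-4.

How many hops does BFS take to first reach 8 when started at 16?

Level 0: 16
Level 1: 1, 3, 4, 5, 10, 14, 17
Level 2: 2, 6, 7, 8, 9, 11, 12, 13, 15
8 first appears at level 2.

2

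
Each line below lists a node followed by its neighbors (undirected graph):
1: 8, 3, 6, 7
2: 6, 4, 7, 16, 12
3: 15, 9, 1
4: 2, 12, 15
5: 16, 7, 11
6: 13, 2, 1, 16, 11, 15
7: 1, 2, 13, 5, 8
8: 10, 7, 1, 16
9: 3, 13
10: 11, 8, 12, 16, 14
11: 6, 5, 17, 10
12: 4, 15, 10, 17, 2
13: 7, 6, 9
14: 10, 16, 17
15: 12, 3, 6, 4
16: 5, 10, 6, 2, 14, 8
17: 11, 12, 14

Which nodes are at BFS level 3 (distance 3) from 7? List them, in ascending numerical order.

14, 15, 17

Level 0: 7
Level 1: 1, 2, 5, 8, 13
Level 2: 3, 4, 6, 9, 10, 11, 12, 16
Level 3: 14, 15, 17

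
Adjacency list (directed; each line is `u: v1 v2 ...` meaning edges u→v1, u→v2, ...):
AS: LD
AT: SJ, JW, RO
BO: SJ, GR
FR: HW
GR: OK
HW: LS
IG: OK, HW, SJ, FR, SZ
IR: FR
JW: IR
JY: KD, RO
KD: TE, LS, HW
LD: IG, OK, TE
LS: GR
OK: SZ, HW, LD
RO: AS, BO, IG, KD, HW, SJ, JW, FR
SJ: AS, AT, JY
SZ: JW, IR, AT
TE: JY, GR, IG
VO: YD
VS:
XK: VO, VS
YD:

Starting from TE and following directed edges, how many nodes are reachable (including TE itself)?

18

BFS from TE visits: TE, GR, IG, JY, OK, FR, HW, SJ, SZ, KD, RO, LD, LS, AS, AT, IR, JW, BO
Reachable nodes: 18 of 22 total.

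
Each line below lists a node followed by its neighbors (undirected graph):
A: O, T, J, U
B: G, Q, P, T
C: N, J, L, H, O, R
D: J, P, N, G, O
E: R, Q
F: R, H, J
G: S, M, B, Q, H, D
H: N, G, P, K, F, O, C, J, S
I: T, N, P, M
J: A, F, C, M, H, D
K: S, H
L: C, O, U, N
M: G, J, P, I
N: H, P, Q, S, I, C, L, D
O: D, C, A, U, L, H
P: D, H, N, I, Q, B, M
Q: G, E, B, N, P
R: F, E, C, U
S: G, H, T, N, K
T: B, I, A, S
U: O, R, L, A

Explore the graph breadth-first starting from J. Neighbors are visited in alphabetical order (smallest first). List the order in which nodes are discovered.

J → A → C → D → F → H → M → O → T → U → L → N → R → G → P → K → S → I → B → Q → E

Visit J; enqueue A, C, D, F, H, M → queue [A, C, D, F, H, M]
Visit A; enqueue O, T, U → queue [C, D, F, H, M, O, T, U]
Visit C; enqueue L, N, R → queue [D, F, H, M, O, T, U, L, N, R]
Visit D; enqueue G, P → queue [F, H, M, O, T, U, L, N, R, G, P]
Visit F → queue [H, M, O, T, U, L, N, R, G, P]
Visit H; enqueue K, S → queue [M, O, T, U, L, N, R, G, P, K, S]
Visit M; enqueue I → queue [O, T, U, L, N, R, G, P, K, S, I]
Visit O → queue [T, U, L, N, R, G, P, K, S, I]
Visit T; enqueue B → queue [U, L, N, R, G, P, K, S, I, B]
Visit U → queue [L, N, R, G, P, K, S, I, B]
Visit L → queue [N, R, G, P, K, S, I, B]
Visit N; enqueue Q → queue [R, G, P, K, S, I, B, Q]
Visit R; enqueue E → queue [G, P, K, S, I, B, Q, E]
Visit G → queue [P, K, S, I, B, Q, E]
Visit P → queue [K, S, I, B, Q, E]
Visit K → queue [S, I, B, Q, E]
Visit S → queue [I, B, Q, E]
Visit I → queue [B, Q, E]
Visit B → queue [Q, E]
Visit Q → queue [E]
Visit E → queue []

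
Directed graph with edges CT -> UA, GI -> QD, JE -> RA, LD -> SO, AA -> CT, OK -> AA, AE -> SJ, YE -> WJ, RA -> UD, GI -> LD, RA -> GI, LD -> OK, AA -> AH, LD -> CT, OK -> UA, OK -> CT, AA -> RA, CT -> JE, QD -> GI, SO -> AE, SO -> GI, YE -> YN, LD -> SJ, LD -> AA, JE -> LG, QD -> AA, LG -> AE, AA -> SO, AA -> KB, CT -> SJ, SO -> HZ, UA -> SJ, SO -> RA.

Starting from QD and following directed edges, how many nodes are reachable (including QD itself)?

17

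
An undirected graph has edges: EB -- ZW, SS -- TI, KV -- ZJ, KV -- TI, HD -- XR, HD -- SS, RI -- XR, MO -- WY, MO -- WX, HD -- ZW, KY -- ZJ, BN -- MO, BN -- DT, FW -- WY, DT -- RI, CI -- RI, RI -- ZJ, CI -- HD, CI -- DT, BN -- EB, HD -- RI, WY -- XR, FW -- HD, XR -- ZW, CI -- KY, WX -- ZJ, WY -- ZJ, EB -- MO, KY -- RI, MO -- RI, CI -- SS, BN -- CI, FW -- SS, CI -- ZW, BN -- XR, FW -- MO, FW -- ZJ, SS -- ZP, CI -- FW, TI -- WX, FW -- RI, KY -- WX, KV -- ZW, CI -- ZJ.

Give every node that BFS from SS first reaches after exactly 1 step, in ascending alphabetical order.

CI, FW, HD, TI, ZP

Level 0: SS
Level 1: CI, FW, HD, TI, ZP
Level 2: BN, DT, KV, KY, MO, RI, WX, WY, XR, ZJ, ZW
Level 3: EB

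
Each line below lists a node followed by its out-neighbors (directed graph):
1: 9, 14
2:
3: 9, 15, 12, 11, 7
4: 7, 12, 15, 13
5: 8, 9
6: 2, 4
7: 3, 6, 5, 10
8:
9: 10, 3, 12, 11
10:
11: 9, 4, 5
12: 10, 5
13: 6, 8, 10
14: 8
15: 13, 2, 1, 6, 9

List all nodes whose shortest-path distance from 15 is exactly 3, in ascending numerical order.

Level 0: 15
Level 1: 1, 2, 6, 9, 13
Level 2: 3, 4, 8, 10, 11, 12, 14
Level 3: 5, 7

5, 7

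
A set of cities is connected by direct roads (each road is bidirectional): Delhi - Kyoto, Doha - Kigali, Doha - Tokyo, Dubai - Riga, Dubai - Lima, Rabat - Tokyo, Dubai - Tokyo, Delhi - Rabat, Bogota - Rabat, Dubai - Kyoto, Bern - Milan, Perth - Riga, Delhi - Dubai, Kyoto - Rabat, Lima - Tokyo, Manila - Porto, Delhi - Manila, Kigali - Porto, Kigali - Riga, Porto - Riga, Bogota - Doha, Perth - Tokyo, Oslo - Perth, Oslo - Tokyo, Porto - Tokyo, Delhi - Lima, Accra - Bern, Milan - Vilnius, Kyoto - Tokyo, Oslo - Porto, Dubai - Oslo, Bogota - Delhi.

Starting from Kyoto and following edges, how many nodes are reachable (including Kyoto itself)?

14

BFS from Kyoto visits: Kyoto, Delhi, Dubai, Rabat, Tokyo, Bogota, Lima, Manila, Oslo, Riga, Doha, Perth, Porto, Kigali
Reachable nodes: 14 of 18 total.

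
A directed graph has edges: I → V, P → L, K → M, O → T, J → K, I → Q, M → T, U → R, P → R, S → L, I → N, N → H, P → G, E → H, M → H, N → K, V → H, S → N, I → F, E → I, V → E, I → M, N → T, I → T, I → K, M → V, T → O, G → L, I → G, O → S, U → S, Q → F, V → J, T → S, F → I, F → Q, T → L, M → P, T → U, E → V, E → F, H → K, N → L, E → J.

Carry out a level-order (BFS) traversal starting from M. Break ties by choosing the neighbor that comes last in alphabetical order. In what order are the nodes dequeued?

M → V → T → P → H → J → E → U → S → O → L → R → G → K → I → F → N → Q

Visit M; enqueue V, T, P, H → queue [V, T, P, H]
Visit V; enqueue J, E → queue [T, P, H, J, E]
Visit T; enqueue U, S, O, L → queue [P, H, J, E, U, S, O, L]
Visit P; enqueue R, G → queue [H, J, E, U, S, O, L, R, G]
Visit H; enqueue K → queue [J, E, U, S, O, L, R, G, K]
Visit J → queue [E, U, S, O, L, R, G, K]
Visit E; enqueue I, F → queue [U, S, O, L, R, G, K, I, F]
Visit U → queue [S, O, L, R, G, K, I, F]
Visit S; enqueue N → queue [O, L, R, G, K, I, F, N]
Visit O → queue [L, R, G, K, I, F, N]
Visit L → queue [R, G, K, I, F, N]
Visit R → queue [G, K, I, F, N]
Visit G → queue [K, I, F, N]
Visit K → queue [I, F, N]
Visit I; enqueue Q → queue [F, N, Q]
Visit F → queue [N, Q]
Visit N → queue [Q]
Visit Q → queue []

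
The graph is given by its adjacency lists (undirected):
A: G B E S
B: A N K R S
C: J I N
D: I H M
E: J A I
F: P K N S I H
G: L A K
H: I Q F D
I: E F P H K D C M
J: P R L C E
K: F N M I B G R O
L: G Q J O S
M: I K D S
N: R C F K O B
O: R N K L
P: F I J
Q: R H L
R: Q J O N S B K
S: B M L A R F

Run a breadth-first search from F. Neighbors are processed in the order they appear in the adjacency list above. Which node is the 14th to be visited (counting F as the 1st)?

C

Visit F; enqueue P, K, N, S, I, H → queue [P, K, N, S, I, H]
Visit P; enqueue J → queue [K, N, S, I, H, J]
Visit K; enqueue M, B, G, R, O → queue [N, S, I, H, J, M, B, G, R, O]
Visit N; enqueue C → queue [S, I, H, J, M, B, G, R, O, C]
Visit S; enqueue L, A → queue [I, H, J, M, B, G, R, O, C, L, A]
Visit I; enqueue E, D → queue [H, J, M, B, G, R, O, C, L, A, E, D]
Visit H; enqueue Q → queue [J, M, B, G, R, O, C, L, A, E, D, Q]
Visit J → queue [M, B, G, R, O, C, L, A, E, D, Q]
Visit M → queue [B, G, R, O, C, L, A, E, D, Q]
Visit B → queue [G, R, O, C, L, A, E, D, Q]
Visit G → queue [R, O, C, L, A, E, D, Q]
Visit R → queue [O, C, L, A, E, D, Q]
Visit O → queue [C, L, A, E, D, Q]
Visit C → queue [L, A, E, D, Q]
Visit L → queue [A, E, D, Q]
Visit A → queue [E, D, Q]
Visit E → queue [D, Q]
Visit D → queue [Q]
Visit Q → queue []

Visit order: F, P, K, N, S, I, H, J, M, B, G, R, O, C, L, A, E, D, Q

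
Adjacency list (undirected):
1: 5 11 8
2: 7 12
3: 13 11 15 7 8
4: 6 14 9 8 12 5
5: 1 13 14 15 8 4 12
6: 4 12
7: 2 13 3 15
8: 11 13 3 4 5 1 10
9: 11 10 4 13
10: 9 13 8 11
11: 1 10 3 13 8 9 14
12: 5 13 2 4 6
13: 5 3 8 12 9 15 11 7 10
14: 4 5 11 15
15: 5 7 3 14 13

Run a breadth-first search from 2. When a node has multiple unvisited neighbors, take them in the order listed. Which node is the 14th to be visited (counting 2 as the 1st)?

Visit 2; enqueue 7, 12 → queue [7, 12]
Visit 7; enqueue 13, 3, 15 → queue [12, 13, 3, 15]
Visit 12; enqueue 5, 4, 6 → queue [13, 3, 15, 5, 4, 6]
Visit 13; enqueue 8, 9, 11, 10 → queue [3, 15, 5, 4, 6, 8, 9, 11, 10]
Visit 3 → queue [15, 5, 4, 6, 8, 9, 11, 10]
Visit 15; enqueue 14 → queue [5, 4, 6, 8, 9, 11, 10, 14]
Visit 5; enqueue 1 → queue [4, 6, 8, 9, 11, 10, 14, 1]
Visit 4 → queue [6, 8, 9, 11, 10, 14, 1]
Visit 6 → queue [8, 9, 11, 10, 14, 1]
Visit 8 → queue [9, 11, 10, 14, 1]
Visit 9 → queue [11, 10, 14, 1]
Visit 11 → queue [10, 14, 1]
Visit 10 → queue [14, 1]
Visit 14 → queue [1]
Visit 1 → queue []

Visit order: 2, 7, 12, 13, 3, 15, 5, 4, 6, 8, 9, 11, 10, 14, 1

14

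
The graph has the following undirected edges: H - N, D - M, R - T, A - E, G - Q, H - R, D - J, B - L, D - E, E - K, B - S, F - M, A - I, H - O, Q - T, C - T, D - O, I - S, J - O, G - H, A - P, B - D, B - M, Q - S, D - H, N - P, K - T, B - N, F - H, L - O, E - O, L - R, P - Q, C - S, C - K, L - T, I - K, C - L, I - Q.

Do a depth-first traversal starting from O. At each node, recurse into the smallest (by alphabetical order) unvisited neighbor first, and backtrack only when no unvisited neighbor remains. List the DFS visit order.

Visit O
O → D
D → B
B → L
L → C
C → K
K → E
E → A
A → I
I → Q
Q → G
G → H
H → F
F → M
H → N
N → P
H → R
R → T
Q → S
D → J

O → D → B → L → C → K → E → A → I → Q → G → H → F → M → N → P → R → T → S → J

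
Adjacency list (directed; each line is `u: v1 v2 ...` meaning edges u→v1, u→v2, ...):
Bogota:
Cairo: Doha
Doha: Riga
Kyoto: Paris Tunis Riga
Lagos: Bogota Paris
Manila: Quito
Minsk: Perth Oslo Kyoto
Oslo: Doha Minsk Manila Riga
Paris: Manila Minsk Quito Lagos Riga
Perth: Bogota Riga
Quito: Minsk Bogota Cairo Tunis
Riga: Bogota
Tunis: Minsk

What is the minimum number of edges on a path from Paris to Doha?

Level 0: Paris
Level 1: Lagos, Manila, Minsk, Quito, Riga
Level 2: Bogota, Cairo, Kyoto, Oslo, Perth, Tunis
Level 3: Doha
Doha first appears at level 3.

3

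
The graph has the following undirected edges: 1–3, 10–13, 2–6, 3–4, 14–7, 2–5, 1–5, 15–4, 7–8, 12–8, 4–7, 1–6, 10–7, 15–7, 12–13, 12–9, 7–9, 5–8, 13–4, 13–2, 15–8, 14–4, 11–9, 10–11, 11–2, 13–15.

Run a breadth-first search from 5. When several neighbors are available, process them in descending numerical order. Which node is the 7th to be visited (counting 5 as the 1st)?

7

Visit 5; enqueue 8, 2, 1 → queue [8, 2, 1]
Visit 8; enqueue 15, 12, 7 → queue [2, 1, 15, 12, 7]
Visit 2; enqueue 13, 11, 6 → queue [1, 15, 12, 7, 13, 11, 6]
Visit 1; enqueue 3 → queue [15, 12, 7, 13, 11, 6, 3]
Visit 15; enqueue 4 → queue [12, 7, 13, 11, 6, 3, 4]
Visit 12; enqueue 9 → queue [7, 13, 11, 6, 3, 4, 9]
Visit 7; enqueue 14, 10 → queue [13, 11, 6, 3, 4, 9, 14, 10]
Visit 13 → queue [11, 6, 3, 4, 9, 14, 10]
Visit 11 → queue [6, 3, 4, 9, 14, 10]
Visit 6 → queue [3, 4, 9, 14, 10]
Visit 3 → queue [4, 9, 14, 10]
Visit 4 → queue [9, 14, 10]
Visit 9 → queue [14, 10]
Visit 14 → queue [10]
Visit 10 → queue []

Visit order: 5, 8, 2, 1, 15, 12, 7, 13, 11, 6, 3, 4, 9, 14, 10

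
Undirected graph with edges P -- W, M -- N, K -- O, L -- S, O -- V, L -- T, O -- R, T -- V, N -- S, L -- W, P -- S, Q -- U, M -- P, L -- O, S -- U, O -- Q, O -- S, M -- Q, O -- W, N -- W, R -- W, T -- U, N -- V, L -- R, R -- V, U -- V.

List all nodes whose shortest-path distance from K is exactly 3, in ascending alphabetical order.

M, N, P, T, U

Level 0: K
Level 1: O
Level 2: L, Q, R, S, V, W
Level 3: M, N, P, T, U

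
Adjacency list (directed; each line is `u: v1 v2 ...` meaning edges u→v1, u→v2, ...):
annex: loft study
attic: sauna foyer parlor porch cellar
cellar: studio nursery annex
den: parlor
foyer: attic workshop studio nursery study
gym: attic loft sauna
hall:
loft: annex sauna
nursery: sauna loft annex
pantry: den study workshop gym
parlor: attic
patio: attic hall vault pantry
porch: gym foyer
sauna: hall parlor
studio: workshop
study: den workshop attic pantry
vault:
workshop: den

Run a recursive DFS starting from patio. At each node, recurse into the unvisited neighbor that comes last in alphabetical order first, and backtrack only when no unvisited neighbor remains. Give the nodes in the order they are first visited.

patio -> vault -> pantry -> workshop -> den -> parlor -> attic -> sauna -> hall -> porch -> gym -> loft -> annex -> study -> foyer -> studio -> nursery -> cellar

Visit patio
patio → vault
patio → pantry
pantry → workshop
workshop → den
den → parlor
parlor → attic
attic → sauna
sauna → hall
attic → porch
porch → gym
gym → loft
loft → annex
annex → study
porch → foyer
foyer → studio
foyer → nursery
attic → cellar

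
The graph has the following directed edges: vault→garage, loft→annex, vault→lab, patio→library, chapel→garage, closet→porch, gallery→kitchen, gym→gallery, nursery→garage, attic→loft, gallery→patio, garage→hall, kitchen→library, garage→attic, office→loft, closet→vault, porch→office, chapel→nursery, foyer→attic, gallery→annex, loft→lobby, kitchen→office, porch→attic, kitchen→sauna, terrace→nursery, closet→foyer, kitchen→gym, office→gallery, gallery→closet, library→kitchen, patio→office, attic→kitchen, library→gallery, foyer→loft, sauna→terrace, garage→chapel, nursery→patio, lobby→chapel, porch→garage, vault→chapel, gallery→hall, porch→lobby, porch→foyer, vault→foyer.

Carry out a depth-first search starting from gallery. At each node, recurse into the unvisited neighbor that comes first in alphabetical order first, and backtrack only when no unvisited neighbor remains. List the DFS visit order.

gallery, annex, closet, foyer, attic, kitchen, gym, library, office, loft, lobby, chapel, garage, hall, nursery, patio, sauna, terrace, porch, vault, lab

Visit gallery
gallery → annex
gallery → closet
closet → foyer
foyer → attic
attic → kitchen
kitchen → gym
kitchen → library
kitchen → office
office → loft
loft → lobby
lobby → chapel
chapel → garage
garage → hall
chapel → nursery
nursery → patio
kitchen → sauna
sauna → terrace
closet → porch
closet → vault
vault → lab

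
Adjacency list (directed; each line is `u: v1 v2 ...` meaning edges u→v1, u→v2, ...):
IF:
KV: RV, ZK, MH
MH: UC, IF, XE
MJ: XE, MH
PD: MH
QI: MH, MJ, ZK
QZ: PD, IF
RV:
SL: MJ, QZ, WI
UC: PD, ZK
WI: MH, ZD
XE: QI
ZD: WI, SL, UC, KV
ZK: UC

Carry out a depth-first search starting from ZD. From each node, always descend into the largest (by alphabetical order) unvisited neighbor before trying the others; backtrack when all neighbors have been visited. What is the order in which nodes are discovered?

ZD → WI → MH → XE → QI → ZK → UC → PD → MJ → IF → SL → QZ → KV → RV

Visit ZD
ZD → WI
WI → MH
MH → XE
XE → QI
QI → ZK
ZK → UC
UC → PD
QI → MJ
MH → IF
ZD → SL
SL → QZ
ZD → KV
KV → RV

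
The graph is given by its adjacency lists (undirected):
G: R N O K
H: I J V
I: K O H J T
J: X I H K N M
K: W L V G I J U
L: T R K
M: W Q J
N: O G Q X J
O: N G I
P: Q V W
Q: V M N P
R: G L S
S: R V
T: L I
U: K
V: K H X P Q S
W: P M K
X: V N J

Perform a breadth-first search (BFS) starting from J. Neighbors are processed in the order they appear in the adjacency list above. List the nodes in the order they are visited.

J -> X -> I -> H -> K -> N -> M -> V -> O -> T -> W -> L -> G -> U -> Q -> P -> S -> R

Visit J; enqueue X, I, H, K, N, M → queue [X, I, H, K, N, M]
Visit X; enqueue V → queue [I, H, K, N, M, V]
Visit I; enqueue O, T → queue [H, K, N, M, V, O, T]
Visit H → queue [K, N, M, V, O, T]
Visit K; enqueue W, L, G, U → queue [N, M, V, O, T, W, L, G, U]
Visit N; enqueue Q → queue [M, V, O, T, W, L, G, U, Q]
Visit M → queue [V, O, T, W, L, G, U, Q]
Visit V; enqueue P, S → queue [O, T, W, L, G, U, Q, P, S]
Visit O → queue [T, W, L, G, U, Q, P, S]
Visit T → queue [W, L, G, U, Q, P, S]
Visit W → queue [L, G, U, Q, P, S]
Visit L; enqueue R → queue [G, U, Q, P, S, R]
Visit G → queue [U, Q, P, S, R]
Visit U → queue [Q, P, S, R]
Visit Q → queue [P, S, R]
Visit P → queue [S, R]
Visit S → queue [R]
Visit R → queue []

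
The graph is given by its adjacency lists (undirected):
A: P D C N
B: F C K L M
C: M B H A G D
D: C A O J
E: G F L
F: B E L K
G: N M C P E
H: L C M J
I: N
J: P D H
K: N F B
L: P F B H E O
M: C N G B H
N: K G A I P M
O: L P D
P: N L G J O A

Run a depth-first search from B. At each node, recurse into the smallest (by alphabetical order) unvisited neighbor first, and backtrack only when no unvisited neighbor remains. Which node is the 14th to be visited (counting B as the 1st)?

P

Visit B
B → C
C → A
A → D
D → J
J → H
H → L
L → E
E → F
F → K
K → N
N → G
G → M
G → P
P → O
N → I

Visit order: B, C, A, D, J, H, L, E, F, K, N, G, M, P, O, I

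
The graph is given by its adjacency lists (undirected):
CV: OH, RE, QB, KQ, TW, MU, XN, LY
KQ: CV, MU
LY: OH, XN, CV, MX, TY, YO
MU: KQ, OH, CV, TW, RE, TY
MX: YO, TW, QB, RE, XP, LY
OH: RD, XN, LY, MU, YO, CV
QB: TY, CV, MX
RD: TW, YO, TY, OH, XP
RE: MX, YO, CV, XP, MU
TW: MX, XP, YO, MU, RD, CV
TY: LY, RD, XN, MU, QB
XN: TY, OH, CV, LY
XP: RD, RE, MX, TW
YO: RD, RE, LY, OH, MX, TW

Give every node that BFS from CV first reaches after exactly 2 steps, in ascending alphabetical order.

MX, RD, TY, XP, YO

Level 0: CV
Level 1: KQ, LY, MU, OH, QB, RE, TW, XN
Level 2: MX, RD, TY, XP, YO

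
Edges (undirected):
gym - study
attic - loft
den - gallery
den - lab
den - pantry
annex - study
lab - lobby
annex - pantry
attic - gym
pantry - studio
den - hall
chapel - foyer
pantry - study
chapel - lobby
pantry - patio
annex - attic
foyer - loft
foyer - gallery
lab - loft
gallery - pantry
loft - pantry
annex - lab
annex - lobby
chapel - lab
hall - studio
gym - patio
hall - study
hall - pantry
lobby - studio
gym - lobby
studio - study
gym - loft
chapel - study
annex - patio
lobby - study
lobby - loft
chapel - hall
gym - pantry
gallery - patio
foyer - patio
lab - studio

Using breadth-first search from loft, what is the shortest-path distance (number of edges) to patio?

2

Level 0: loft
Level 1: attic, foyer, gym, lab, lobby, pantry
Level 2: annex, chapel, den, gallery, hall, patio, studio, study
patio first appears at level 2.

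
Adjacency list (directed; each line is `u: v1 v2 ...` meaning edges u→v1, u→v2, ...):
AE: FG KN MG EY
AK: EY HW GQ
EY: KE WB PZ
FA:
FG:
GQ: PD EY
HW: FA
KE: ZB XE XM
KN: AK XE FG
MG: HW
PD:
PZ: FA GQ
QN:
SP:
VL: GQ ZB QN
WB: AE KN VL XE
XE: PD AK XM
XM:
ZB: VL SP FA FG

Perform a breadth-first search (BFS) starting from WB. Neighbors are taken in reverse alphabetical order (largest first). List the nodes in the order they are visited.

WB -> XE -> VL -> KN -> AE -> XM -> PD -> AK -> ZB -> QN -> GQ -> FG -> MG -> EY -> HW -> SP -> FA -> PZ -> KE

Visit WB; enqueue XE, VL, KN, AE → queue [XE, VL, KN, AE]
Visit XE; enqueue XM, PD, AK → queue [VL, KN, AE, XM, PD, AK]
Visit VL; enqueue ZB, QN, GQ → queue [KN, AE, XM, PD, AK, ZB, QN, GQ]
Visit KN; enqueue FG → queue [AE, XM, PD, AK, ZB, QN, GQ, FG]
Visit AE; enqueue MG, EY → queue [XM, PD, AK, ZB, QN, GQ, FG, MG, EY]
Visit XM → queue [PD, AK, ZB, QN, GQ, FG, MG, EY]
Visit PD → queue [AK, ZB, QN, GQ, FG, MG, EY]
Visit AK; enqueue HW → queue [ZB, QN, GQ, FG, MG, EY, HW]
Visit ZB; enqueue SP, FA → queue [QN, GQ, FG, MG, EY, HW, SP, FA]
Visit QN → queue [GQ, FG, MG, EY, HW, SP, FA]
Visit GQ → queue [FG, MG, EY, HW, SP, FA]
Visit FG → queue [MG, EY, HW, SP, FA]
Visit MG → queue [EY, HW, SP, FA]
Visit EY; enqueue PZ, KE → queue [HW, SP, FA, PZ, KE]
Visit HW → queue [SP, FA, PZ, KE]
Visit SP → queue [FA, PZ, KE]
Visit FA → queue [PZ, KE]
Visit PZ → queue [KE]
Visit KE → queue []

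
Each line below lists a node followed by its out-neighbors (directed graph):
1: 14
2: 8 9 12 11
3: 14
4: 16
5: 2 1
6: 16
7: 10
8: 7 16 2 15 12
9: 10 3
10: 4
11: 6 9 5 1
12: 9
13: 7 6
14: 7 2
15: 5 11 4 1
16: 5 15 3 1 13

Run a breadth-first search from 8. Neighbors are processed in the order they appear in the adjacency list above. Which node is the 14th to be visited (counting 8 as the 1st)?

Visit 8; enqueue 7, 16, 2, 15, 12 → queue [7, 16, 2, 15, 12]
Visit 7; enqueue 10 → queue [16, 2, 15, 12, 10]
Visit 16; enqueue 5, 3, 1, 13 → queue [2, 15, 12, 10, 5, 3, 1, 13]
Visit 2; enqueue 9, 11 → queue [15, 12, 10, 5, 3, 1, 13, 9, 11]
Visit 15; enqueue 4 → queue [12, 10, 5, 3, 1, 13, 9, 11, 4]
Visit 12 → queue [10, 5, 3, 1, 13, 9, 11, 4]
Visit 10 → queue [5, 3, 1, 13, 9, 11, 4]
Visit 5 → queue [3, 1, 13, 9, 11, 4]
Visit 3; enqueue 14 → queue [1, 13, 9, 11, 4, 14]
Visit 1 → queue [13, 9, 11, 4, 14]
Visit 13; enqueue 6 → queue [9, 11, 4, 14, 6]
Visit 9 → queue [11, 4, 14, 6]
Visit 11 → queue [4, 14, 6]
Visit 4 → queue [14, 6]
Visit 14 → queue [6]
Visit 6 → queue []

Visit order: 8, 7, 16, 2, 15, 12, 10, 5, 3, 1, 13, 9, 11, 4, 14, 6

4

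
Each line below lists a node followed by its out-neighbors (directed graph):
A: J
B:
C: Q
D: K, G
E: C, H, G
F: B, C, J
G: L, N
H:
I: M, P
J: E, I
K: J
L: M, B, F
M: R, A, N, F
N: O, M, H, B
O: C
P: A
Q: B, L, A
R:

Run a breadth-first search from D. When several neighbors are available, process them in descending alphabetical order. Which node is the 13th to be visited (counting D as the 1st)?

Visit D; enqueue K, G → queue [K, G]
Visit K; enqueue J → queue [G, J]
Visit G; enqueue N, L → queue [J, N, L]
Visit J; enqueue I, E → queue [N, L, I, E]
Visit N; enqueue O, M, H, B → queue [L, I, E, O, M, H, B]
Visit L; enqueue F → queue [I, E, O, M, H, B, F]
Visit I; enqueue P → queue [E, O, M, H, B, F, P]
Visit E; enqueue C → queue [O, M, H, B, F, P, C]
Visit O → queue [M, H, B, F, P, C]
Visit M; enqueue R, A → queue [H, B, F, P, C, R, A]
Visit H → queue [B, F, P, C, R, A]
Visit B → queue [F, P, C, R, A]
Visit F → queue [P, C, R, A]
Visit P → queue [C, R, A]
Visit C; enqueue Q → queue [R, A, Q]
Visit R → queue [A, Q]
Visit A → queue [Q]
Visit Q → queue []

Visit order: D, K, G, J, N, L, I, E, O, M, H, B, F, P, C, R, A, Q

F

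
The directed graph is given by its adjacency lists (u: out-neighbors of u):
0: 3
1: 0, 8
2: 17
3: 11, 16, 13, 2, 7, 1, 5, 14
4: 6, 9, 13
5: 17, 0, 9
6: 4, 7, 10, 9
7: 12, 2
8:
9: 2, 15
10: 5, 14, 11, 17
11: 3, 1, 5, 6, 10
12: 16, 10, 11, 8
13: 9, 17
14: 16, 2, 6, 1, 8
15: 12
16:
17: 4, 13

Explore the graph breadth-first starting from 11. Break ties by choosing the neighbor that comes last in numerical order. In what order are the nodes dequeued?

11, 10, 6, 5, 3, 1, 17, 14, 9, 7, 4, 0, 16, 13, 2, 8, 15, 12

Visit 11; enqueue 10, 6, 5, 3, 1 → queue [10, 6, 5, 3, 1]
Visit 10; enqueue 17, 14 → queue [6, 5, 3, 1, 17, 14]
Visit 6; enqueue 9, 7, 4 → queue [5, 3, 1, 17, 14, 9, 7, 4]
Visit 5; enqueue 0 → queue [3, 1, 17, 14, 9, 7, 4, 0]
Visit 3; enqueue 16, 13, 2 → queue [1, 17, 14, 9, 7, 4, 0, 16, 13, 2]
Visit 1; enqueue 8 → queue [17, 14, 9, 7, 4, 0, 16, 13, 2, 8]
Visit 17 → queue [14, 9, 7, 4, 0, 16, 13, 2, 8]
Visit 14 → queue [9, 7, 4, 0, 16, 13, 2, 8]
Visit 9; enqueue 15 → queue [7, 4, 0, 16, 13, 2, 8, 15]
Visit 7; enqueue 12 → queue [4, 0, 16, 13, 2, 8, 15, 12]
Visit 4 → queue [0, 16, 13, 2, 8, 15, 12]
Visit 0 → queue [16, 13, 2, 8, 15, 12]
Visit 16 → queue [13, 2, 8, 15, 12]
Visit 13 → queue [2, 8, 15, 12]
Visit 2 → queue [8, 15, 12]
Visit 8 → queue [15, 12]
Visit 15 → queue [12]
Visit 12 → queue []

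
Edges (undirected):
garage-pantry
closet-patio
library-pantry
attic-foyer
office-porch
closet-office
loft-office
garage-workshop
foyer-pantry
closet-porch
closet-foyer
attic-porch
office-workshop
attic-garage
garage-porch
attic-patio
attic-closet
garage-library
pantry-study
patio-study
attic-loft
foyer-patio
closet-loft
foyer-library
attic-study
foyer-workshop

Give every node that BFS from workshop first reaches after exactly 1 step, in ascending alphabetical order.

foyer, garage, office

Level 0: workshop
Level 1: foyer, garage, office
Level 2: attic, closet, library, loft, pantry, patio, porch
Level 3: study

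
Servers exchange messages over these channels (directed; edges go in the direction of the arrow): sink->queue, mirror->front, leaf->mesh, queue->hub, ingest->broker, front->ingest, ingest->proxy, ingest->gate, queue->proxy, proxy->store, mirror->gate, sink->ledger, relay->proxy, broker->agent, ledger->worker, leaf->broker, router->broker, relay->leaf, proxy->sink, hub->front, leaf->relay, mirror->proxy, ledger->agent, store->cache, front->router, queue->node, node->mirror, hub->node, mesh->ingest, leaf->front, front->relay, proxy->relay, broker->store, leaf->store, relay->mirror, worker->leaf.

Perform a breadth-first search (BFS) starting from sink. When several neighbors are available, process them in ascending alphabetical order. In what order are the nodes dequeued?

sink → ledger → queue → agent → worker → hub → node → proxy → leaf → front → mirror → relay → store → broker → mesh → ingest → router → gate → cache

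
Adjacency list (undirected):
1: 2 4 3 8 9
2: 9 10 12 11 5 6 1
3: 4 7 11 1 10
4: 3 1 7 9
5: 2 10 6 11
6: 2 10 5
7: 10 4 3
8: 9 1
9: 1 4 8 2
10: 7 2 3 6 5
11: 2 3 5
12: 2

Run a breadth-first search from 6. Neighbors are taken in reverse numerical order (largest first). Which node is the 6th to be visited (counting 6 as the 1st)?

Visit 6; enqueue 10, 5, 2 → queue [10, 5, 2]
Visit 10; enqueue 7, 3 → queue [5, 2, 7, 3]
Visit 5; enqueue 11 → queue [2, 7, 3, 11]
Visit 2; enqueue 12, 9, 1 → queue [7, 3, 11, 12, 9, 1]
Visit 7; enqueue 4 → queue [3, 11, 12, 9, 1, 4]
Visit 3 → queue [11, 12, 9, 1, 4]
Visit 11 → queue [12, 9, 1, 4]
Visit 12 → queue [9, 1, 4]
Visit 9; enqueue 8 → queue [1, 4, 8]
Visit 1 → queue [4, 8]
Visit 4 → queue [8]
Visit 8 → queue []

Visit order: 6, 10, 5, 2, 7, 3, 11, 12, 9, 1, 4, 8

3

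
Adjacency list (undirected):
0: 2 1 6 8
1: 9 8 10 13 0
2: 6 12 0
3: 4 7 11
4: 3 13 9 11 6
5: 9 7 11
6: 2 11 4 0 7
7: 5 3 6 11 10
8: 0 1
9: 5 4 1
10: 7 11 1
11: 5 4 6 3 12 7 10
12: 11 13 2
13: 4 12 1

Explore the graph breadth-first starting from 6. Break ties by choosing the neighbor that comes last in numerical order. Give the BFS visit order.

6 11 7 4 2 0 12 10 5 3 13 9 8 1

Visit 6; enqueue 11, 7, 4, 2, 0 → queue [11, 7, 4, 2, 0]
Visit 11; enqueue 12, 10, 5, 3 → queue [7, 4, 2, 0, 12, 10, 5, 3]
Visit 7 → queue [4, 2, 0, 12, 10, 5, 3]
Visit 4; enqueue 13, 9 → queue [2, 0, 12, 10, 5, 3, 13, 9]
Visit 2 → queue [0, 12, 10, 5, 3, 13, 9]
Visit 0; enqueue 8, 1 → queue [12, 10, 5, 3, 13, 9, 8, 1]
Visit 12 → queue [10, 5, 3, 13, 9, 8, 1]
Visit 10 → queue [5, 3, 13, 9, 8, 1]
Visit 5 → queue [3, 13, 9, 8, 1]
Visit 3 → queue [13, 9, 8, 1]
Visit 13 → queue [9, 8, 1]
Visit 9 → queue [8, 1]
Visit 8 → queue [1]
Visit 1 → queue []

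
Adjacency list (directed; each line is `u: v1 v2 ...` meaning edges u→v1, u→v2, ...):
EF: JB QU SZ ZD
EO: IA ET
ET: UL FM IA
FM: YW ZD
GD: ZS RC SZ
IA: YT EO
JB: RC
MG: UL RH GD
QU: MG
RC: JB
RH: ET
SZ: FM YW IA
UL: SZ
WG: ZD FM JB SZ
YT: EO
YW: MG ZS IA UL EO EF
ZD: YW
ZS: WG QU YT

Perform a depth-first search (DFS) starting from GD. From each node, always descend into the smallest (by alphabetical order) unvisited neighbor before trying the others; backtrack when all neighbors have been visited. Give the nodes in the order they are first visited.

GD, RC, JB, SZ, FM, YW, EF, QU, MG, RH, ET, IA, EO, YT, UL, ZD, ZS, WG

Visit GD
GD → RC
RC → JB
GD → SZ
SZ → FM
FM → YW
YW → EF
EF → QU
QU → MG
MG → RH
RH → ET
ET → IA
IA → EO
IA → YT
ET → UL
EF → ZD
YW → ZS
ZS → WG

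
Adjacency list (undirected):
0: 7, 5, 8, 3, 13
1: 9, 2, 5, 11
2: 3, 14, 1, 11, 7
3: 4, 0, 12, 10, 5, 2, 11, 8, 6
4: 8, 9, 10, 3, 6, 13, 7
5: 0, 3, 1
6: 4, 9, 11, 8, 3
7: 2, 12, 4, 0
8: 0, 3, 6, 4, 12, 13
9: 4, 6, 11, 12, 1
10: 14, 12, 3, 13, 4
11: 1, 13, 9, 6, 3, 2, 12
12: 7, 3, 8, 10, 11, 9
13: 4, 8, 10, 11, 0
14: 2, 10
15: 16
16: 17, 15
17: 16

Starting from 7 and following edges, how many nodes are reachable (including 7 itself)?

BFS from 7 visits: 7, 2, 12, 4, 0, 3, 14, 1, 11, 8, 10, 9, 6, 13, 5
Reachable nodes: 15 of 18 total.

15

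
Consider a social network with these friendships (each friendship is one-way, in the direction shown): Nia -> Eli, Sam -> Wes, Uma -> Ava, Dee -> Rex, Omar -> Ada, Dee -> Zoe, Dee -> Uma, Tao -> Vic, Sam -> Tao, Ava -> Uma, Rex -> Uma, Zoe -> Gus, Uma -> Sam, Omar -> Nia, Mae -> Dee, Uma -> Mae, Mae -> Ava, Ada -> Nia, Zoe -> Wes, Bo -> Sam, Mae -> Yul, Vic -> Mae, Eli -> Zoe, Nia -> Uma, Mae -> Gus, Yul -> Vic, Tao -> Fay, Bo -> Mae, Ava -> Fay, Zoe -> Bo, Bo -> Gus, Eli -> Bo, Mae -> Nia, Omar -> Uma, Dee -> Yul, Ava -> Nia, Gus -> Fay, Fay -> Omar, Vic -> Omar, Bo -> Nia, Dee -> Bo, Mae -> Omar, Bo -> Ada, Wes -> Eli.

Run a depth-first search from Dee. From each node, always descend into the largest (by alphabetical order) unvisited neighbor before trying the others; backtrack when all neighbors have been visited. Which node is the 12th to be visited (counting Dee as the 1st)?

Visit Dee
Dee → Zoe
Zoe → Wes
Wes → Eli
Eli → Bo
Bo → Sam
Sam → Tao
Tao → Vic
Vic → Omar
Omar → Uma
Uma → Mae
Mae → Yul
Mae → Nia
Mae → Gus
Gus → Fay
Mae → Ava
Omar → Ada
Dee → Rex

Visit order: Dee, Zoe, Wes, Eli, Bo, Sam, Tao, Vic, Omar, Uma, Mae, Yul, Nia, Gus, Fay, Ava, Ada, Rex

Yul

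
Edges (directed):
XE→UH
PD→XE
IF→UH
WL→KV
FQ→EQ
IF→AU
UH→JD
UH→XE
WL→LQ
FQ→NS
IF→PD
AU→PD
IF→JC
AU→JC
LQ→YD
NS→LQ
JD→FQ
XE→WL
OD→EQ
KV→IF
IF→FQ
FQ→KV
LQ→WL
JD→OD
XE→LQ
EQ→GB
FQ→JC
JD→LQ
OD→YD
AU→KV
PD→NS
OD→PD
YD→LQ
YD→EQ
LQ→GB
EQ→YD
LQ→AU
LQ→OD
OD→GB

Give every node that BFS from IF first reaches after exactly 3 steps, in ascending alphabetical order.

GB, LQ, OD, WL, YD

Level 0: IF
Level 1: AU, FQ, JC, PD, UH
Level 2: EQ, JD, KV, NS, XE
Level 3: GB, LQ, OD, WL, YD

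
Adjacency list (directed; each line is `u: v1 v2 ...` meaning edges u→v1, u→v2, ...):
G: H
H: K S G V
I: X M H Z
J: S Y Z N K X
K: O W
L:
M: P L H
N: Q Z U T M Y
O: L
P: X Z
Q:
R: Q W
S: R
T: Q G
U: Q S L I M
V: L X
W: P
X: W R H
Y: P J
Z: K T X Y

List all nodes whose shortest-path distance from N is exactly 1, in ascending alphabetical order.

M, Q, T, U, Y, Z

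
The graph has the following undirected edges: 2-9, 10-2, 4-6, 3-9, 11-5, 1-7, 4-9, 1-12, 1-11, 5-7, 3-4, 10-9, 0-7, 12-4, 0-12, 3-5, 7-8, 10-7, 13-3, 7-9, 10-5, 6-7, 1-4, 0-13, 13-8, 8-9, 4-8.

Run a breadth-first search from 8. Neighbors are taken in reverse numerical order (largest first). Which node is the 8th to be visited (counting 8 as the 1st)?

Visit 8; enqueue 13, 9, 7, 4 → queue [13, 9, 7, 4]
Visit 13; enqueue 3, 0 → queue [9, 7, 4, 3, 0]
Visit 9; enqueue 10, 2 → queue [7, 4, 3, 0, 10, 2]
Visit 7; enqueue 6, 5, 1 → queue [4, 3, 0, 10, 2, 6, 5, 1]
Visit 4; enqueue 12 → queue [3, 0, 10, 2, 6, 5, 1, 12]
Visit 3 → queue [0, 10, 2, 6, 5, 1, 12]
Visit 0 → queue [10, 2, 6, 5, 1, 12]
Visit 10 → queue [2, 6, 5, 1, 12]
Visit 2 → queue [6, 5, 1, 12]
Visit 6 → queue [5, 1, 12]
Visit 5; enqueue 11 → queue [1, 12, 11]
Visit 1 → queue [12, 11]
Visit 12 → queue [11]
Visit 11 → queue []

Visit order: 8, 13, 9, 7, 4, 3, 0, 10, 2, 6, 5, 1, 12, 11

10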